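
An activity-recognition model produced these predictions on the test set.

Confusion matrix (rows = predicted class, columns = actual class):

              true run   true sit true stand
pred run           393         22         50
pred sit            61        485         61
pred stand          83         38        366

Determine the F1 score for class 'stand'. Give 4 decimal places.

One-vs-rest for 'stand': TP = diagonal; FP = other classes predicted 'stand'; FN = 'stand' predicted as other.
F1 score = 2·TP/(2·TP+FP+FN).
stand: TP=366, FP=83+38=121, FN=50+61=111 → 732/964 = 0.75934

0.7593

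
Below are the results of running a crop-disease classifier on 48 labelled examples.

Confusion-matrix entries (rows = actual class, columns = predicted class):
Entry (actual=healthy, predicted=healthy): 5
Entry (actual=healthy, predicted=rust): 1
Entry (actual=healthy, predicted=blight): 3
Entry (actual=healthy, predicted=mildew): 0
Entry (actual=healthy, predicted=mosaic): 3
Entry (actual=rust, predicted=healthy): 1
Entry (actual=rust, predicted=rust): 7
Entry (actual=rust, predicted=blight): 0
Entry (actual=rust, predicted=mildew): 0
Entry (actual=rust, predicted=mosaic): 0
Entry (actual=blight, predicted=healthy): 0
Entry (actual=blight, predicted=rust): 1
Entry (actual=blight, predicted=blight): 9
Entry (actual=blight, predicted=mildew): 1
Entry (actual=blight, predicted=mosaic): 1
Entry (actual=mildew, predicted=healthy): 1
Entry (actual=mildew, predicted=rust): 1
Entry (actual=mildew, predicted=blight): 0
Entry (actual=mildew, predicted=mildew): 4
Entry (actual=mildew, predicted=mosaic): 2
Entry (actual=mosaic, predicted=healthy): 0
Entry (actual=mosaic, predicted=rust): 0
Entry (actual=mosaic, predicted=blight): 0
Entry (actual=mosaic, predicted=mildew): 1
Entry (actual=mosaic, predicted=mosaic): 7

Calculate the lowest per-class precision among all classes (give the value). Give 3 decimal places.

Per-class precision (TP/(TP+FP)):
  healthy: TP=5, FP=1+0+1+0=2 → 5/7 = 0.7143
  rust: TP=7, FP=1+1+1+0=3 → 7/10 = 0.7000
  blight: TP=9, FP=3+0+0+0=3 → 9/12 = 0.7500
  mildew: TP=4, FP=0+0+1+1=2 → 4/6 = 0.6667
  mosaic: TP=7, FP=3+0+1+2=6 → 7/13 = 0.5385
Lowest is class 'mosaic' with precision = 0.538.

0.538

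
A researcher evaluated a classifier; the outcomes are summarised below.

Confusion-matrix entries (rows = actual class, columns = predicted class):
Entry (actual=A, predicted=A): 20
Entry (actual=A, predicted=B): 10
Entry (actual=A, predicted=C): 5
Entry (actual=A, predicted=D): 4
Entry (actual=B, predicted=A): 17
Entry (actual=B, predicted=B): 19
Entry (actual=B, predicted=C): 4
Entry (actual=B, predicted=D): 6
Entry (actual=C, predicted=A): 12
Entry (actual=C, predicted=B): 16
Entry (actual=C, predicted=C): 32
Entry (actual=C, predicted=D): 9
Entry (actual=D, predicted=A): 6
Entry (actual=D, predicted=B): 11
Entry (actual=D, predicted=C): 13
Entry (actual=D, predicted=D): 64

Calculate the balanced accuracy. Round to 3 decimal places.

0.518

Balanced accuracy = mean of per-class recall.
  A: recall = 20/39 = 0.5128
  B: recall = 19/46 = 0.4130
  C: recall = 32/69 = 0.4638
  D: recall = 64/94 = 0.6809
Mean = (0.5128 + 0.4130 + 0.4638 + 0.6809) / 4 = 0.518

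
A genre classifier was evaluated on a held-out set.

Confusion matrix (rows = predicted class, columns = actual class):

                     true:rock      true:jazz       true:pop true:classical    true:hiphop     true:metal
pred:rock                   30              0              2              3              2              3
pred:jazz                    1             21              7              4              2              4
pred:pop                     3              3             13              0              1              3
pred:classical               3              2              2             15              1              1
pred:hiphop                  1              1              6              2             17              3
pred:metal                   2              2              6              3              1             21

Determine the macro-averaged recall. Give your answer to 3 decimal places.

Per-class recall (TP/(TP+FN)):
  rock: TP=30, FN=1+3+3+1+2=10 → 30/40 = 0.7500
  jazz: TP=21, FN=0+3+2+1+2=8 → 21/29 = 0.7241
  pop: TP=13, FN=2+7+2+6+6=23 → 13/36 = 0.3611
  classical: TP=15, FN=3+4+0+2+3=12 → 15/27 = 0.5556
  hiphop: TP=17, FN=2+2+1+1+1=7 → 17/24 = 0.7083
  metal: TP=21, FN=3+4+3+1+3=14 → 21/35 = 0.6000
Macro-recall = mean = (0.7500 + 0.7241 + 0.3611 + 0.5556 + 0.7083 + 0.6000) / 6 = 0.617

0.617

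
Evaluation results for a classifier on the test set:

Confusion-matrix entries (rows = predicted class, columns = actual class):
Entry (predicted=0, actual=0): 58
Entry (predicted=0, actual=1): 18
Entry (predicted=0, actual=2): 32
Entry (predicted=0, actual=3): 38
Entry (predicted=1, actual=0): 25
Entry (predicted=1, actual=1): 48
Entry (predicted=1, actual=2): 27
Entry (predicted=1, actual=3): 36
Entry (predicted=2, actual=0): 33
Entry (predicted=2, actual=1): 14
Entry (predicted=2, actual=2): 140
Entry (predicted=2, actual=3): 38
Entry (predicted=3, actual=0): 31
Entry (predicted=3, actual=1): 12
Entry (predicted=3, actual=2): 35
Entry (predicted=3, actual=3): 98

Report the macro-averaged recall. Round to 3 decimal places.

0.495

Per-class recall (TP/(TP+FN)):
  0: TP=58, FN=25+33+31=89 → 58/147 = 0.3946
  1: TP=48, FN=18+14+12=44 → 48/92 = 0.5217
  2: TP=140, FN=32+27+35=94 → 140/234 = 0.5983
  3: TP=98, FN=38+36+38=112 → 98/210 = 0.4667
Macro-recall = mean = (0.3946 + 0.5217 + 0.5983 + 0.4667) / 4 = 0.495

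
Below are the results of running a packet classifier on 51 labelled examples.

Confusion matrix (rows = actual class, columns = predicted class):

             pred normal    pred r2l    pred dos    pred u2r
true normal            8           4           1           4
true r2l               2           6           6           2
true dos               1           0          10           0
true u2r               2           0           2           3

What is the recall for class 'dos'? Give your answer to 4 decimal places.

Take TP from the diagonal, FP from the rest of the 'dos' prediction marginal, FN from the rest of the 'dos' actual marginal.
recall = TP/(TP+FN).
dos: TP=10, FN=1+0+0=1 → 10/11 = 0.90909

0.9091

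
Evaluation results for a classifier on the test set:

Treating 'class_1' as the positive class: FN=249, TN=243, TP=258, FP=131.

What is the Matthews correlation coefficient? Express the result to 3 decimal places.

MCC = (TP·TN − FP·FN) / √((TP+FP)(TP+FN)(TN+FP)(TN+FN))
Numerator = 258·243 − 131·249 = 30075
Denominator = √(389·507·374·492) = √36290609784 = 190500.9443
MCC = 30075 / 190500.9443 = 0.158

0.158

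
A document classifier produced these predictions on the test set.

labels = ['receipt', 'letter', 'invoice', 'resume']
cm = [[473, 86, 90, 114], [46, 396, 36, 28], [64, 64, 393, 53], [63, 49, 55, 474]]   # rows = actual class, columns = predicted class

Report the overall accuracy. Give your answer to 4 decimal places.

Accuracy = trace / total = (473+396+393+474=1736) / 2484 = 1736/2484 = 0.6989

0.6989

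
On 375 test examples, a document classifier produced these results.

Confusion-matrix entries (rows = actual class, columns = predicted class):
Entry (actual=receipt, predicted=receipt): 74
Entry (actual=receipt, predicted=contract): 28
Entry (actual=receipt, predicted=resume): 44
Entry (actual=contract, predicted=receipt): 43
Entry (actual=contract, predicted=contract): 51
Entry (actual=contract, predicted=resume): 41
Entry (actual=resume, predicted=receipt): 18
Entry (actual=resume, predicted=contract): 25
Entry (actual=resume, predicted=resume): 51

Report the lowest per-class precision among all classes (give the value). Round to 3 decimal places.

0.375

Per-class precision (TP/(TP+FP)):
  receipt: TP=74, FP=43+18=61 → 74/135 = 0.5481
  contract: TP=51, FP=28+25=53 → 51/104 = 0.4904
  resume: TP=51, FP=44+41=85 → 51/136 = 0.3750
Lowest is class 'resume' with precision = 0.375.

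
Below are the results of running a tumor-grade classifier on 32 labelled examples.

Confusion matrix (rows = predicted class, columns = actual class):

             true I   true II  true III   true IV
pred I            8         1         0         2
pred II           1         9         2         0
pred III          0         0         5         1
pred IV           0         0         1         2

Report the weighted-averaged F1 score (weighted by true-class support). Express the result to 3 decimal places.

0.737

Per-class F1 score (2·TP/(2·TP+FP+FN)):
  I: TP=8, FP=1+0+2=3, FN=1+0+0=1 → 16/20 = 0.8000
  II: TP=9, FP=1+2+0=3, FN=1+0+0=1 → 18/22 = 0.8182
  III: TP=5, FP=0+0+1=1, FN=0+2+1=3 → 10/14 = 0.7143
  IV: TP=2, FP=0+0+1=1, FN=2+0+1=3 → 4/8 = 0.5000
Weighted-F1 score = Σ (supportᵢ/N)·F1 scoreᵢ with N=32: (9/32)·0.8000 + (10/32)·0.8182 + (8/32)·0.7143 + (5/32)·0.5000 = 0.737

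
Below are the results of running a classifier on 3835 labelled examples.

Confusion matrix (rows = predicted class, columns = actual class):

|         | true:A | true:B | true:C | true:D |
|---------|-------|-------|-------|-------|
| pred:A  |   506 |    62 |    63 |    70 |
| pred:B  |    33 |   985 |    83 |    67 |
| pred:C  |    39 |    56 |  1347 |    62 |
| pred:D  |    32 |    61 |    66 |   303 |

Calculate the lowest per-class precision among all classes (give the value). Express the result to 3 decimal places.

0.656

Per-class precision (TP/(TP+FP)):
  A: TP=506, FP=62+63+70=195 → 506/701 = 0.7218
  B: TP=985, FP=33+83+67=183 → 985/1168 = 0.8433
  C: TP=1347, FP=39+56+62=157 → 1347/1504 = 0.8956
  D: TP=303, FP=32+61+66=159 → 303/462 = 0.6558
Lowest is class 'D' with precision = 0.656.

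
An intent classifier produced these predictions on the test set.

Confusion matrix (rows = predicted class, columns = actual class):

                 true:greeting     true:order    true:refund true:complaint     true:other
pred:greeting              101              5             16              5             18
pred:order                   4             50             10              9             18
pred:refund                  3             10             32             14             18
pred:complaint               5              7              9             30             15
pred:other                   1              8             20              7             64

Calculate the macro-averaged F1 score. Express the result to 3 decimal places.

Per-class F1 score (2·TP/(2·TP+FP+FN)):
  greeting: TP=101, FP=5+16+5+18=44, FN=4+3+5+1=13 → 202/259 = 0.7799
  order: TP=50, FP=4+10+9+18=41, FN=5+10+7+8=30 → 100/171 = 0.5848
  refund: TP=32, FP=3+10+14+18=45, FN=16+10+9+20=55 → 64/164 = 0.3902
  complaint: TP=30, FP=5+7+9+15=36, FN=5+9+14+7=35 → 60/131 = 0.4580
  other: TP=64, FP=1+8+20+7=36, FN=18+18+18+15=69 → 128/233 = 0.5494
Macro-F1 score = mean = (0.7799 + 0.5848 + 0.3902 + 0.4580 + 0.5494) / 5 = 0.552

0.552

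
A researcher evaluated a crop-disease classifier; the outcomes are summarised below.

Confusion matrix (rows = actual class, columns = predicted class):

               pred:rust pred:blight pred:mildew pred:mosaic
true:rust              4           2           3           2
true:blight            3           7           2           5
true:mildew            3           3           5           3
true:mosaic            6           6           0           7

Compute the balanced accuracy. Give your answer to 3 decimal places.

Balanced accuracy = mean of per-class recall.
  rust: recall = 4/11 = 0.3636
  blight: recall = 7/17 = 0.4118
  mildew: recall = 5/14 = 0.3571
  mosaic: recall = 7/19 = 0.3684
Mean = (0.3636 + 0.4118 + 0.3571 + 0.3684) / 4 = 0.375

0.375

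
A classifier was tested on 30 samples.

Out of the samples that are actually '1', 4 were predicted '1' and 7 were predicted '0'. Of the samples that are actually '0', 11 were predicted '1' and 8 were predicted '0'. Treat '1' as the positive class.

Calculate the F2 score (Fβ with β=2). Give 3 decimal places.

0.339

Fβ = (1+β²)·TP / ((1+β²)·TP + β²·FN + FP), with β²=4
= 5·4 / (5·4 + 4·7 + 11) = 0.339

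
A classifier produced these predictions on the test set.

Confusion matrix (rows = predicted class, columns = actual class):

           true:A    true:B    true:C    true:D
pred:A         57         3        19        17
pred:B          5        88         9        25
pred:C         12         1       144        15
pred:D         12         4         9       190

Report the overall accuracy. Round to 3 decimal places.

0.785

Accuracy = trace / total = (57+88+144+190=479) / 610 = 479/610 = 0.785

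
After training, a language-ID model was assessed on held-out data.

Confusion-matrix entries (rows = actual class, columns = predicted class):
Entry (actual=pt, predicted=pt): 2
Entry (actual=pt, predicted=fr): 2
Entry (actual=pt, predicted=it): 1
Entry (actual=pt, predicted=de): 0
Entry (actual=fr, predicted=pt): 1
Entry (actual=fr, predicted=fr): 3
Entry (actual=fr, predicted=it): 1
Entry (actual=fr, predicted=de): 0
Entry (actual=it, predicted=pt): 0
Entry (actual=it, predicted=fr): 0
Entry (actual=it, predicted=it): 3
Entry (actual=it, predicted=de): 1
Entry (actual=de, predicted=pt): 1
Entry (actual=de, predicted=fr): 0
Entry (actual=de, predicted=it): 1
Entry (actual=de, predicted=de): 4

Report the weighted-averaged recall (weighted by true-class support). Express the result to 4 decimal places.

0.6000

Per-class recall (TP/(TP+FN)):
  pt: TP=2, FN=2+1+0=3 → 2/5 = 0.40000
  fr: TP=3, FN=1+1+0=2 → 3/5 = 0.60000
  it: TP=3, FN=0+0+1=1 → 3/4 = 0.75000
  de: TP=4, FN=1+0+1=2 → 4/6 = 0.66667
Weighted-recall = Σ (supportᵢ/N)·recallᵢ with N=20: (5/20)·0.40000 + (5/20)·0.60000 + (4/20)·0.75000 + (6/20)·0.66667 = 0.6000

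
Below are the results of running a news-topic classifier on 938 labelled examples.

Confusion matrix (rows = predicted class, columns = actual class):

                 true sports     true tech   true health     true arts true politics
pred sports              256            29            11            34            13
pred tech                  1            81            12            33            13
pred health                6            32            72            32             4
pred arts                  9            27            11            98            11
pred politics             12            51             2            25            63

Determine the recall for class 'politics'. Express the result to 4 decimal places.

0.6058

Take TP from the diagonal, FP from the rest of the 'politics' prediction marginal, FN from the rest of the 'politics' actual marginal.
recall = TP/(TP+FN).
politics: TP=63, FN=13+13+4+11=41 → 63/104 = 0.60577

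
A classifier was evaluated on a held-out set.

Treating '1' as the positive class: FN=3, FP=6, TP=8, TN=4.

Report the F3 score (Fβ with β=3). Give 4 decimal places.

Fβ = (1+β²)·TP / ((1+β²)·TP + β²·FN + FP), with β²=9
= 10·8 / (10·8 + 9·3 + 6) = 0.7080

0.7080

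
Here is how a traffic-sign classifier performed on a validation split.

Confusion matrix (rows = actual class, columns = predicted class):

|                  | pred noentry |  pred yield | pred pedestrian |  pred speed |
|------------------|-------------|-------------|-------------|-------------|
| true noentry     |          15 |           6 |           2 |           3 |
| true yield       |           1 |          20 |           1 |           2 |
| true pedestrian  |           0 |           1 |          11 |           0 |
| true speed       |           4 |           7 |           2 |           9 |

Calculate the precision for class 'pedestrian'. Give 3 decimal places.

0.688

Take TP from the diagonal, FP from the rest of the 'pedestrian' prediction marginal, FN from the rest of the 'pedestrian' actual marginal.
precision = TP/(TP+FP).
pedestrian: TP=11, FP=2+1+2=5 → 11/16 = 0.6875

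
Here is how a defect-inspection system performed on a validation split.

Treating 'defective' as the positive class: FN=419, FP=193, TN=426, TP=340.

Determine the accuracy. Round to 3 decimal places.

0.556

Accuracy = (TP+TN)/N = (340+426)/1378 = 0.556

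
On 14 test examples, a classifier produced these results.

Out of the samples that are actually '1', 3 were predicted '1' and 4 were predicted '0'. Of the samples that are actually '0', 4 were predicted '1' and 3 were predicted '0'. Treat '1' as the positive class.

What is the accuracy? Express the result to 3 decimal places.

Accuracy = (TP+TN)/N = (3+3)/14 = 0.429

0.429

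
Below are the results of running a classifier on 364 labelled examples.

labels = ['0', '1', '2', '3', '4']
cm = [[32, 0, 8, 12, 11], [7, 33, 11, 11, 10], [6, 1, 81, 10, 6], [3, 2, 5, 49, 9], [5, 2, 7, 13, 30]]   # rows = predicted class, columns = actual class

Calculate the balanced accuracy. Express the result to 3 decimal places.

0.633

Balanced accuracy = mean of per-class recall.
  0: recall = 32/53 = 0.6038
  1: recall = 33/38 = 0.8684
  2: recall = 81/112 = 0.7232
  3: recall = 49/95 = 0.5158
  4: recall = 30/66 = 0.4545
Mean = (0.6038 + 0.8684 + 0.7232 + 0.5158 + 0.4545) / 5 = 0.633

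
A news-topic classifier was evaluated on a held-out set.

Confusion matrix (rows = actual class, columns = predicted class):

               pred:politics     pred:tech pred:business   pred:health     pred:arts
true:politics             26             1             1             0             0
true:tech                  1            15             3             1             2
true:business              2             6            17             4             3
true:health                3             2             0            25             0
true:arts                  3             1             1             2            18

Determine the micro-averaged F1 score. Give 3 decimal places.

0.737

Micro-averaging pools counts across classes: ΣTP=101, ΣFP=36, ΣFN=36.
Micro-F1 score = 2·TP/(2·TP+FP+FN) on pooled counts = 0.737 (equals overall accuracy in single-label multiclass).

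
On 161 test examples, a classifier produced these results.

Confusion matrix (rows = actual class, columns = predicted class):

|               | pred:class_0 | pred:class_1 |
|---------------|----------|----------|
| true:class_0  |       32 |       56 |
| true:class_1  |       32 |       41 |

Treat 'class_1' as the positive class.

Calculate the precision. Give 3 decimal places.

0.423

Precision = TP/(TP+FP) = 41/(41+56) = 41/97 = 0.423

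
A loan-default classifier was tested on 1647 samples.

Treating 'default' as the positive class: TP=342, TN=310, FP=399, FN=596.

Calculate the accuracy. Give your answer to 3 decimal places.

0.396

Accuracy = (TP+TN)/N = (342+310)/1647 = 0.396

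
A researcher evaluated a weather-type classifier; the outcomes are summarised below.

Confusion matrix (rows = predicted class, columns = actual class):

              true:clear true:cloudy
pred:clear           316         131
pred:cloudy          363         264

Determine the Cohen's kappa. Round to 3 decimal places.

0.119

Observed agreement pₒ = trace/N = 580/1074 = 0.5400
Expected agreement pₑ = Σ (rowᵢ·colᵢ)/N² = (679·447 + 395·627)/1074² = 0.4778
κ = (pₒ − pₑ)/(1 − pₑ) = (0.5400 − 0.4778)/(1 − 0.4778) = 0.119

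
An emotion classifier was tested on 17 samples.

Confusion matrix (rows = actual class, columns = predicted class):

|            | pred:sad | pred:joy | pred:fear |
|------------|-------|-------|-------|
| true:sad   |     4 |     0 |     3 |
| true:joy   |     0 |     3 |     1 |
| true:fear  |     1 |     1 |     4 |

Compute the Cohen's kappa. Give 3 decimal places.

Observed agreement pₒ = trace/N = 11/17 = 0.6471
Expected agreement pₑ = Σ (rowᵢ·colᵢ)/N² = (7·5 + 4·4 + 6·8)/17² = 0.3426
κ = (pₒ − pₑ)/(1 − pₑ) = (0.6471 − 0.3426)/(1 − 0.3426) = 0.463

0.463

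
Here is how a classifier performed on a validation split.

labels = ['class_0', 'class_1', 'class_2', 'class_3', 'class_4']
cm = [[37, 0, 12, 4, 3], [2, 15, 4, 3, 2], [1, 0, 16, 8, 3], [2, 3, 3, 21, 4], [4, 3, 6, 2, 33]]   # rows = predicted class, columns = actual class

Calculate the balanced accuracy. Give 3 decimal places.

0.639

Balanced accuracy = mean of per-class recall.
  class_0: recall = 37/46 = 0.8043
  class_1: recall = 15/21 = 0.7143
  class_2: recall = 16/41 = 0.3902
  class_3: recall = 21/38 = 0.5526
  class_4: recall = 33/45 = 0.7333
Mean = (0.8043 + 0.7143 + 0.3902 + 0.5526 + 0.7333) / 5 = 0.639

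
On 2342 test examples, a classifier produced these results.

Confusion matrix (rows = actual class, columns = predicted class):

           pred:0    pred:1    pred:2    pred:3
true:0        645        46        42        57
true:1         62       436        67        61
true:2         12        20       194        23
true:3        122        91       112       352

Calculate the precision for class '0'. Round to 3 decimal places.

0.767

precision = TP/(TP+FP).
0: TP=645, FP=62+12+122=196 → 645/841 = 0.7669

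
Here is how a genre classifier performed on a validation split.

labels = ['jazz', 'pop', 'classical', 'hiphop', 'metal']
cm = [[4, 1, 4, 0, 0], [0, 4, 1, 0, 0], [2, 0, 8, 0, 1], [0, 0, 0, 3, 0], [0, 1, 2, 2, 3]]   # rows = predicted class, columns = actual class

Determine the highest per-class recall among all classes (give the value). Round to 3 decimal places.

0.750

Per-class recall (TP/(TP+FN)):
  jazz: TP=4, FN=0+2+0+0=2 → 4/6 = 0.6667
  pop: TP=4, FN=1+0+0+1=2 → 4/6 = 0.6667
  classical: TP=8, FN=4+1+0+2=7 → 8/15 = 0.5333
  hiphop: TP=3, FN=0+0+0+2=2 → 3/5 = 0.6000
  metal: TP=3, FN=0+0+1+0=1 → 3/4 = 0.7500
Highest is class 'metal' with recall = 0.750.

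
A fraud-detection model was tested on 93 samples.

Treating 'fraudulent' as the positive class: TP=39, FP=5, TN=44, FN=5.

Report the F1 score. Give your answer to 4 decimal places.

0.8864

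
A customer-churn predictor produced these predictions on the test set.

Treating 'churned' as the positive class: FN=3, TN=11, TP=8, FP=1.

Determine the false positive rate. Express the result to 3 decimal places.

FPR = FP/(FP+TN) = 1/(1+11) = 0.083

0.083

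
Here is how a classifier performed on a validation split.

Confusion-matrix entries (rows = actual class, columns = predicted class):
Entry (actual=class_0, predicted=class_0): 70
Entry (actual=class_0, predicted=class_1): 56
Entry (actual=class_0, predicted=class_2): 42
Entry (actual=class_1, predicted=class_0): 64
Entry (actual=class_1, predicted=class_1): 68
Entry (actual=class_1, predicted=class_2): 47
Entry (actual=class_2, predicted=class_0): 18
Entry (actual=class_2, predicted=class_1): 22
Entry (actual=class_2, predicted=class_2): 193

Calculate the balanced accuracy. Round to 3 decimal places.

Balanced accuracy = mean of per-class recall.
  class_0: recall = 70/168 = 0.4167
  class_1: recall = 68/179 = 0.3799
  class_2: recall = 193/233 = 0.8283
Mean = (0.4167 + 0.3799 + 0.8283) / 3 = 0.542

0.542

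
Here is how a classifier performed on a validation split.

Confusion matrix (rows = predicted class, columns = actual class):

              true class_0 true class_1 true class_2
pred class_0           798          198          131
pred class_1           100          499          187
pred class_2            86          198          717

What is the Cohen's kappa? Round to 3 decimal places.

0.535

Observed agreement pₒ = trace/N = 2014/2914 = 0.6911
Expected agreement pₑ = Σ (rowᵢ·colᵢ)/N² = (984·1127 + 895·786 + 1035·1001)/2914² = 0.3355
κ = (pₒ − pₑ)/(1 − pₑ) = (0.6911 − 0.3355)/(1 − 0.3355) = 0.535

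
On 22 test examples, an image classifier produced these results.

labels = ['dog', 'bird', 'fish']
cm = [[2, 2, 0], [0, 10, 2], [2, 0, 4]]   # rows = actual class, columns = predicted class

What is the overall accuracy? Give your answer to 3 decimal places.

Accuracy = trace / total = (2+10+4=16) / 22 = 16/22 = 0.727

0.727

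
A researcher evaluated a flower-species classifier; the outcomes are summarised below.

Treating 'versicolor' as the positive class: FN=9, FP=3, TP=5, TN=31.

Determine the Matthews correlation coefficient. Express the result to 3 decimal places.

MCC = (TP·TN − FP·FN) / √((TP+FP)(TP+FN)(TN+FP)(TN+FN))
Numerator = 5·31 − 3·9 = 128
Denominator = √(8·14·34·40) = √152320 = 390.2819
MCC = 128 / 390.2819 = 0.328

0.328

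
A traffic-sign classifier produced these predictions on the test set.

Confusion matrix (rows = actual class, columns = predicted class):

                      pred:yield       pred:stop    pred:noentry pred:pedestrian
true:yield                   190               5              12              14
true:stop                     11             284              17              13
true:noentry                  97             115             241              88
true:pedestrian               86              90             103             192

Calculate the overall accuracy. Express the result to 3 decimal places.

0.582

Accuracy = trace / total = (190+284+241+192=907) / 1558 = 907/1558 = 0.582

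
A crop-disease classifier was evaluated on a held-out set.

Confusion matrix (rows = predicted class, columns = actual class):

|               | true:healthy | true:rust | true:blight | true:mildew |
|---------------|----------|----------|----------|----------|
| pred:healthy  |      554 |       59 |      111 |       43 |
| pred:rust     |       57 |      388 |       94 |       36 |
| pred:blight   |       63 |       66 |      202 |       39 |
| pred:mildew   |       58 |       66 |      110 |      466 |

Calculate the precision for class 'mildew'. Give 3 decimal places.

One-vs-rest for 'mildew': TP = diagonal; FP = other classes predicted 'mildew'; FN = 'mildew' predicted as other.
precision = TP/(TP+FP).
mildew: TP=466, FP=58+66+110=234 → 466/700 = 0.6657

0.666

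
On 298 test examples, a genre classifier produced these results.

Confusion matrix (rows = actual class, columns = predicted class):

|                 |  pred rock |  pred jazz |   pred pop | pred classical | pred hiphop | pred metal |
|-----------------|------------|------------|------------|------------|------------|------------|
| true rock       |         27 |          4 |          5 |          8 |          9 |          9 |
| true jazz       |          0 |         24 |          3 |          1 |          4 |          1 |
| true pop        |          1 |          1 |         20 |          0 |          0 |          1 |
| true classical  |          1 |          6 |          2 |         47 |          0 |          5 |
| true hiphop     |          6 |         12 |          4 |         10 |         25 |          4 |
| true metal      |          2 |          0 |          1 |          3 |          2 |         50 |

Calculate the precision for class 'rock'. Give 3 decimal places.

0.730

One-vs-rest for 'rock': TP = diagonal; FP = other classes predicted 'rock'; FN = 'rock' predicted as other.
precision = TP/(TP+FP).
rock: TP=27, FP=0+1+1+6+2=10 → 27/37 = 0.7297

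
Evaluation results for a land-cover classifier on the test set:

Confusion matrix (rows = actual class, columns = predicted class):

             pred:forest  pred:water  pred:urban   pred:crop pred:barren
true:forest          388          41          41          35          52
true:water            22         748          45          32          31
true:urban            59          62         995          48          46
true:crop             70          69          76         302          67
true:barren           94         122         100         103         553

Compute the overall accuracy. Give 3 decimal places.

Accuracy = trace / total = (388+748+995+302+553=2986) / 4201 = 2986/4201 = 0.711

0.711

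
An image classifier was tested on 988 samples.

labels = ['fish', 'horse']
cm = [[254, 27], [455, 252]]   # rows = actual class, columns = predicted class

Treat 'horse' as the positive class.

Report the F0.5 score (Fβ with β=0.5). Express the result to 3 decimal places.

Fβ = (1+β²)·TP / ((1+β²)·TP + β²·FN + FP), with β²=1/4
= 1.25·252 / (1.25·252 + 0.25·455 + 27) = 0.691

0.691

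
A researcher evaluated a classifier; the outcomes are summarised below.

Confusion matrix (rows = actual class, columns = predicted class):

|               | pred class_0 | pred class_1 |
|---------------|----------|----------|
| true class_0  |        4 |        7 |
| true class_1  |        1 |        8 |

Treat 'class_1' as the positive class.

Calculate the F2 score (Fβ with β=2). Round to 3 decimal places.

0.784

Fβ = (1+β²)·TP / ((1+β²)·TP + β²·FN + FP), with β²=4
= 5·8 / (5·8 + 4·1 + 7) = 0.784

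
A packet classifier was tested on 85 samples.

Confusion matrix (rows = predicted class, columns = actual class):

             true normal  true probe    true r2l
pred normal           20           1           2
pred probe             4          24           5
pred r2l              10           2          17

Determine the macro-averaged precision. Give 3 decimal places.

0.728

Per-class precision (TP/(TP+FP)):
  normal: TP=20, FP=1+2=3 → 20/23 = 0.8696
  probe: TP=24, FP=4+5=9 → 24/33 = 0.7273
  r2l: TP=17, FP=10+2=12 → 17/29 = 0.5862
Macro-precision = mean = (0.8696 + 0.7273 + 0.5862) / 3 = 0.728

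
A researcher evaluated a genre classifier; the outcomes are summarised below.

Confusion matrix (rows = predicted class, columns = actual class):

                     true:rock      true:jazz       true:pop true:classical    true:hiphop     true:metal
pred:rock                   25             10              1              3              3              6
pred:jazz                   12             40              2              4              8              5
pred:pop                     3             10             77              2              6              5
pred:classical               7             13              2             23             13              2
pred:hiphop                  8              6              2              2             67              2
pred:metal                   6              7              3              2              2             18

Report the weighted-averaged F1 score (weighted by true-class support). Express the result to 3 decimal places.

Per-class F1 score (2·TP/(2·TP+FP+FN)):
  rock: TP=25, FP=10+1+3+3+6=23, FN=12+3+7+8+6=36 → 50/109 = 0.4587
  jazz: TP=40, FP=12+2+4+8+5=31, FN=10+10+13+6+7=46 → 80/157 = 0.5096
  pop: TP=77, FP=3+10+2+6+5=26, FN=1+2+2+2+3=10 → 154/190 = 0.8105
  classical: TP=23, FP=7+13+2+13+2=37, FN=3+4+2+2+2=13 → 46/96 = 0.4792
  hiphop: TP=67, FP=8+6+2+2+2=20, FN=3+8+6+13+2=32 → 134/186 = 0.7204
  metal: TP=18, FP=6+7+3+2+2=20, FN=6+5+5+2+2=20 → 36/76 = 0.4737
Weighted-F1 score = Σ (supportᵢ/N)·F1 scoreᵢ with N=407: (61/407)·0.4587 + (86/407)·0.5096 + (87/407)·0.8105 + (36/407)·0.4792 + (99/407)·0.7204 + (38/407)·0.4737 = 0.612

0.612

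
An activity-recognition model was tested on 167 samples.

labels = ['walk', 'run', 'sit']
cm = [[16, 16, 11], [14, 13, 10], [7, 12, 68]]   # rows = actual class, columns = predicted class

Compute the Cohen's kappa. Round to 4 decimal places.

0.3139

Observed agreement pₒ = trace/N = 97/167 = 0.58084
Expected agreement pₑ = Σ (rowᵢ·colᵢ)/N² = (43·37 + 37·41 + 87·89)/167² = 0.38908
κ = (pₒ − pₑ)/(1 − pₑ) = (0.58084 − 0.38908)/(1 − 0.38908) = 0.3139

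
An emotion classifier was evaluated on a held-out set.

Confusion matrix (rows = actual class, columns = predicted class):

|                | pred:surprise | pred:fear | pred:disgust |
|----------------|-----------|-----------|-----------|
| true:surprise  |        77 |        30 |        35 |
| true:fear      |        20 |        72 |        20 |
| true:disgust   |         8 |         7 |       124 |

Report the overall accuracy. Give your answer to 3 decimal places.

0.695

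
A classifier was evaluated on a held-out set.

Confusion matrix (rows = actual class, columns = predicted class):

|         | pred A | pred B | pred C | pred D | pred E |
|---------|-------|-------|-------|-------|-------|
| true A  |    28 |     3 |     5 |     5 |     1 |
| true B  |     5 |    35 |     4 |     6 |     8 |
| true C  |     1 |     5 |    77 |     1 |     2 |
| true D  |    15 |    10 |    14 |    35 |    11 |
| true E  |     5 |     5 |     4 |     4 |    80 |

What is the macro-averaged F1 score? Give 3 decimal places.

Per-class F1 score (2·TP/(2·TP+FP+FN)):
  A: TP=28, FP=5+1+15+5=26, FN=3+5+5+1=14 → 56/96 = 0.5833
  B: TP=35, FP=3+5+10+5=23, FN=5+4+6+8=23 → 70/116 = 0.6034
  C: TP=77, FP=5+4+14+4=27, FN=1+5+1+2=9 → 154/190 = 0.8105
  D: TP=35, FP=5+6+1+4=16, FN=15+10+14+11=50 → 70/136 = 0.5147
  E: TP=80, FP=1+8+2+11=22, FN=5+5+4+4=18 → 160/200 = 0.8000
Macro-F1 score = mean = (0.5833 + 0.6034 + 0.8105 + 0.5147 + 0.8000) / 5 = 0.662

0.662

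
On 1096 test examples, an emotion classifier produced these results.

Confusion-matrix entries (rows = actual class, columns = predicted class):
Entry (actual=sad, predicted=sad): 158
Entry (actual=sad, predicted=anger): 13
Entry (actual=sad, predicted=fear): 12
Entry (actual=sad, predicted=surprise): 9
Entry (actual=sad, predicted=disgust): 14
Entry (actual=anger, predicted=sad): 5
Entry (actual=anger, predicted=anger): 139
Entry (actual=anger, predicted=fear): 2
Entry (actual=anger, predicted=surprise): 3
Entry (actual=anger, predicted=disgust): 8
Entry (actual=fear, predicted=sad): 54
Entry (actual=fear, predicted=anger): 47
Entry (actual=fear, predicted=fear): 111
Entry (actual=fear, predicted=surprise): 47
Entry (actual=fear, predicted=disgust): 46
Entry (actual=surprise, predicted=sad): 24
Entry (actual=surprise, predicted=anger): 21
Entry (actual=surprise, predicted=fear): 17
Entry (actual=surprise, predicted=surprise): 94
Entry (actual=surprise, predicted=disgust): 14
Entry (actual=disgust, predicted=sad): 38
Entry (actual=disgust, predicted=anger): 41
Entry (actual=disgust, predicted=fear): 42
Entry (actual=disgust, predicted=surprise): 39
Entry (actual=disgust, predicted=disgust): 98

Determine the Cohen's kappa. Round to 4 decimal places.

0.4382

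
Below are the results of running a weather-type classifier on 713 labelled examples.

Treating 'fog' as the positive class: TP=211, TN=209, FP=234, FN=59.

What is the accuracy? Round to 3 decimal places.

Accuracy = (TP+TN)/N = (211+209)/713 = 0.589

0.589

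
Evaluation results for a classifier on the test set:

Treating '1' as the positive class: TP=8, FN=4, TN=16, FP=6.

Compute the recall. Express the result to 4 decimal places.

0.6667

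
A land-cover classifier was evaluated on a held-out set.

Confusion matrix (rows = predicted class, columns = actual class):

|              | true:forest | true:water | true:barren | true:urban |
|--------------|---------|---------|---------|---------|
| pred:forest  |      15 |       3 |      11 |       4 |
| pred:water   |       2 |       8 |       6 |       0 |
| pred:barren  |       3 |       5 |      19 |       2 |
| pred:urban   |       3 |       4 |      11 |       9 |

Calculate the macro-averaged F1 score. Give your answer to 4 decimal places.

Per-class F1 score (2·TP/(2·TP+FP+FN)):
  forest: TP=15, FP=3+11+4=18, FN=2+3+3=8 → 30/56 = 0.53571
  water: TP=8, FP=2+6+0=8, FN=3+5+4=12 → 16/36 = 0.44444
  barren: TP=19, FP=3+5+2=10, FN=11+6+11=28 → 38/76 = 0.50000
  urban: TP=9, FP=3+4+11=18, FN=4+0+2=6 → 18/42 = 0.42857
Macro-F1 score = mean = (0.53571 + 0.44444 + 0.50000 + 0.42857) / 4 = 0.4772

0.4772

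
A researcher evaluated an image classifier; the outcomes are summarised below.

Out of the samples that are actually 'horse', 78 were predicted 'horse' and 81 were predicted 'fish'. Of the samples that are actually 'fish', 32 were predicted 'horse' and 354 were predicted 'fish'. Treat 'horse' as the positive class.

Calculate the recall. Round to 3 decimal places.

Recall = TP/(TP+FN) = 78/(78+81) = 78/159 = 0.491

0.491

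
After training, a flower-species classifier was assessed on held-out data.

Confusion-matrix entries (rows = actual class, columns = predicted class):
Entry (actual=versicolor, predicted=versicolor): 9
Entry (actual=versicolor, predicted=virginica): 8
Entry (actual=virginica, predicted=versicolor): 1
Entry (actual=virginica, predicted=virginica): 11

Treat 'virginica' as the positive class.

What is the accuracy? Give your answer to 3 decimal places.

Accuracy = (TP+TN)/N = (11+9)/29 = 0.690

0.690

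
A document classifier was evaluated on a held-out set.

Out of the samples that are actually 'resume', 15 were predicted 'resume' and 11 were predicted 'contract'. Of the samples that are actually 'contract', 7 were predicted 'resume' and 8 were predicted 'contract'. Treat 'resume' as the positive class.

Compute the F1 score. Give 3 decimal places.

Precision = TP/(TP+FP) = 15/22 = 0.6818
Recall = TP/(TP+FN) = 15/26 = 0.5769
F1 = 2·TP/(2·TP+FP+FN) = 30/48 = 0.625

0.625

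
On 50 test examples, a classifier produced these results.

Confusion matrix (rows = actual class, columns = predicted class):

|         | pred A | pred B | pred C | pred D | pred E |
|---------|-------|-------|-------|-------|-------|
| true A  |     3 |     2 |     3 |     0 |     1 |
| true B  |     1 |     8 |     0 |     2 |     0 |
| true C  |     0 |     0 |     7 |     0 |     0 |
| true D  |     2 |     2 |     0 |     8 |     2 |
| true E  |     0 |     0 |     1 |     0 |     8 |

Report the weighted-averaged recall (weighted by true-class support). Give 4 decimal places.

Per-class recall (TP/(TP+FN)):
  A: TP=3, FN=2+3+0+1=6 → 3/9 = 0.33333
  B: TP=8, FN=1+0+2+0=3 → 8/11 = 0.72727
  C: TP=7, FN=0+0+0+0=0 → 7/7 = 1.00000
  D: TP=8, FN=2+2+0+2=6 → 8/14 = 0.57143
  E: TP=8, FN=0+0+1+0=1 → 8/9 = 0.88889
Weighted-recall = Σ (supportᵢ/N)·recallᵢ with N=50: (9/50)·0.33333 + (11/50)·0.72727 + (7/50)·1.00000 + (14/50)·0.57143 + (9/50)·0.88889 = 0.6800

0.6800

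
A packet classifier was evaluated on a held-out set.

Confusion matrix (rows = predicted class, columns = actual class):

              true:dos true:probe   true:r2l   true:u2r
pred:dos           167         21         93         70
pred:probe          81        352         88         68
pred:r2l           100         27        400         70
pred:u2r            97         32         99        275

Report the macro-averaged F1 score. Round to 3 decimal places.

0.573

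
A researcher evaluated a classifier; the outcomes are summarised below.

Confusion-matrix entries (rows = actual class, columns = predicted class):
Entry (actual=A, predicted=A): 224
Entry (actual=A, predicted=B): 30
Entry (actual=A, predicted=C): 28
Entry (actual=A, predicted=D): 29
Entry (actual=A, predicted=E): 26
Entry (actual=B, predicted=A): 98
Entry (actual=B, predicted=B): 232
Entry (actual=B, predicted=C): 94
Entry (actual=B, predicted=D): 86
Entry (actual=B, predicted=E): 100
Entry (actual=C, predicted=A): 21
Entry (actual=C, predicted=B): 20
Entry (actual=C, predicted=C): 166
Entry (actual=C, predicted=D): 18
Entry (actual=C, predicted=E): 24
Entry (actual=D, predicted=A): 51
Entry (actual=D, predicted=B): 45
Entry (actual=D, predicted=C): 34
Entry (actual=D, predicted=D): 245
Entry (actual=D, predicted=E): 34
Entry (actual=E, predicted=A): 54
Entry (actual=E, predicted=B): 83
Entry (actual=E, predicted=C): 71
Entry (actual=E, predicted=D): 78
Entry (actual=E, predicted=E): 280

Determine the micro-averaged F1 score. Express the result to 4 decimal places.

0.5283

Micro-averaging pools counts across classes: ΣTP=1147, ΣFP=1024, ΣFN=1024.
Micro-F1 score = 2·TP/(2·TP+FP+FN) on pooled counts = 0.5283 (equals overall accuracy in single-label multiclass).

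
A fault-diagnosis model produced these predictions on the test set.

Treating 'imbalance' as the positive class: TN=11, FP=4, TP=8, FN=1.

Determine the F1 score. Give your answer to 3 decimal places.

0.762

Precision = TP/(TP+FP) = 8/12 = 0.6667
Recall = TP/(TP+FN) = 8/9 = 0.8889
F1 = 2·TP/(2·TP+FP+FN) = 16/21 = 0.762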